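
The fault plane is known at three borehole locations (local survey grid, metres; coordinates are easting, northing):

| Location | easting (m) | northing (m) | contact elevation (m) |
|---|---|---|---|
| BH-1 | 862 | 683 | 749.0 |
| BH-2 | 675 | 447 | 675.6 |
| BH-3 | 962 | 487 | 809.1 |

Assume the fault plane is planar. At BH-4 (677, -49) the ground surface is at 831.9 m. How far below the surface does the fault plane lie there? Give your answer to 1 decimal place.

123.3 m

Two edge vectors: BH-1→BH-2 = (-187, -236, -73.4), BH-1→BH-3 = (100, -196, 60.1).
Normal n = (BH-1→BH-2) × (BH-1→BH-3) = (-28570, 3898.7, 60252).
So ∂z/∂easting = −n_x/n_z = 0.47418 and ∂z/∂northing = −n_y/n_z = −0.06471.
Intercept c from BH-1: 749 − 408.74 + 44.19 = 384.46.
At (677, -49): z_contact = 321.02 + 3.17 + 384.46 = 708.64 m.
Depth below ground = 831.9 − 708.64 = 123.3 m.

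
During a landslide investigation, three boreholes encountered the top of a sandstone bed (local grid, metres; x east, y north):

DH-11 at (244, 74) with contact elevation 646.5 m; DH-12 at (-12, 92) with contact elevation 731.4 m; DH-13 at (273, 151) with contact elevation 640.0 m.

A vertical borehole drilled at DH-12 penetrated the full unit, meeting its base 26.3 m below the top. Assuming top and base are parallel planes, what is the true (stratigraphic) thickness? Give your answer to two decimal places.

Two edge vectors: DH-11→DH-12 = (-256, 18, 84.9), DH-11→DH-13 = (29, 77, -6.5).
Normal n = (DH-11→DH-12) × (DH-11→DH-13) = (-6654.3, 798.1, -20234).
So ∂z/∂x = −n_x/n_z = −0.32887 and ∂z/∂y = −n_y/n_z = 0.03944.
|∇z| = √(a²+b²) = 0.33122, so dip δ = arctan(0.33122) = 18.33°.
True thickness = vertical thickness × cos δ = 26.3 × cos 18.33° = 24.97 m.

24.97 m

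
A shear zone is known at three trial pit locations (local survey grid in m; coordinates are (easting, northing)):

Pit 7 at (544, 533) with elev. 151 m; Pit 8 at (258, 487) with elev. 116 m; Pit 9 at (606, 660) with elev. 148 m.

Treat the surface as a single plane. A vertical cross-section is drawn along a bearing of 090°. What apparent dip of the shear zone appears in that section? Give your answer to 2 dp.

Two edge vectors: Pit 7→Pit 8 = (-286, -46, -35), Pit 7→Pit 9 = (62, 127, -3).
Normal n = (Pit 7→Pit 8) × (Pit 7→Pit 9) = (4583, -3028, -33470).
So ∂z/∂E = −n_x/n_z = 0.13693 and ∂z/∂N = −n_y/n_z = −0.09047.
Unit vector along 090° is (sin 90°, cos 90°) = (1.0000, 0.0000).
Slope in that direction = a·(1.0000) + b·(0.0000) = 0.13693.
Apparent dip = arctan|0.13693| = 7.80° (true dip is 9.3°, so apparent ≤ true as expected).

7.80°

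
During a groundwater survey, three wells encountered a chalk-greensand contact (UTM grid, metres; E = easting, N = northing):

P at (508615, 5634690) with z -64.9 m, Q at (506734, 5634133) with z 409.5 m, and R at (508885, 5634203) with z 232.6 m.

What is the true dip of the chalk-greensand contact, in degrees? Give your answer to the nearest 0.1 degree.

32.9°

Two edge vectors: P→Q = (-1881, -557, 474.4), P→R = (270, -487, 297.5).
Normal n = (P→Q) × (P→R) = (65325.3, 687685.5, 1066437).
So ∂z/∂E = −n_x/n_z = −0.06126 and ∂z/∂N = −n_y/n_z = −0.64484.
Gradient magnitude |∇z| = √(a² + b²) = √(0.00375 + 0.41582) = 0.64775.
True dip = arctan(0.64775) = 32.9°, dipping toward N (azimuth ≈ 005°).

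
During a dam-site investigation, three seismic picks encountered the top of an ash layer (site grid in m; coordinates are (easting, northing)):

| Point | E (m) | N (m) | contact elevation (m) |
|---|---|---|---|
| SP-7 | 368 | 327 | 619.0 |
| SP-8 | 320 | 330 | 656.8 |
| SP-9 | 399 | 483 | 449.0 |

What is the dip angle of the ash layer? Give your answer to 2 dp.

Two edge vectors: SP-7→SP-8 = (-48, 3, 37.8), SP-7→SP-9 = (31, 156, -170).
Normal n = (SP-7→SP-8) × (SP-7→SP-9) = (-6406.8, -6988.2, -7581).
So ∂z/∂E = −n_x/n_z = −0.84511 and ∂z/∂N = −n_y/n_z = −0.92180.
Gradient magnitude |∇z| = √(a² + b²) = √(0.71422 + 0.84972) = 1.25058.
True dip = arctan(1.25058) = 51.35°, dipping toward NE (azimuth ≈ 043°).

51.35°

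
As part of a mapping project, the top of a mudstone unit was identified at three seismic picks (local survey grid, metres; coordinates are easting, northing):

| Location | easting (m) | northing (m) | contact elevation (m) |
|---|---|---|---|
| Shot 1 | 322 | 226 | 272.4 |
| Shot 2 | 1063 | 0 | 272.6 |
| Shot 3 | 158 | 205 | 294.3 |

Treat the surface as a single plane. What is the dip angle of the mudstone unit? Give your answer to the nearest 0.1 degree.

17.9°

Let the plane be z = a·easting + b·northing + c.
Shot 2−Shot 1: 741a − 226b = 0.2;  Shot 3−Shot 1: −164a − 21b = 21.9.
Solving gives a = −0.09397, b = −0.30899.
Gradient magnitude |∇z| = √(a² + b²) = √(0.00883 + 0.09548) = 0.32297.
True dip = arctan(0.32297) = 17.9°, dipping toward NNE (azimuth ≈ 017°).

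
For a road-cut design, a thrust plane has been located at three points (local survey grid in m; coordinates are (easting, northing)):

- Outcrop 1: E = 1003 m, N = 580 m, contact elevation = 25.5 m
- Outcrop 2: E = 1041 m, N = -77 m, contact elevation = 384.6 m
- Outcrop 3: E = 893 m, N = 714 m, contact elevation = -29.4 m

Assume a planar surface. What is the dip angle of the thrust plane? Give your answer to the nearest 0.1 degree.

30.3°

Let the plane be z = a·E + b·N + c.
Outcrop 2−Outcrop 1: 38a − 657b = 359.1;  Outcrop 3−Outcrop 1: −110a + 134b = −54.9.
Solving gives a = −0.17938, b = −0.55695.
Gradient magnitude |∇z| = √(a² + b²) = √(0.03218 + 0.31019) = 0.58512.
True dip = arctan(0.58512) = 30.3°, dipping toward NNE (azimuth ≈ 018°).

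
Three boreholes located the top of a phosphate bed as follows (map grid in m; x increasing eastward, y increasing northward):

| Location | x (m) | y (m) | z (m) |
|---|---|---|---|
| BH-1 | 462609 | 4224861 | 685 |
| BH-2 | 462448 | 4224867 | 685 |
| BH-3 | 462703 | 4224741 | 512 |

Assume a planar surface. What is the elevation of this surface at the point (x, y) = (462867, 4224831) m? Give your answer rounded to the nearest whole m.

Let the plane be z = a·x + b·y + c.
BH-2−BH-1: −161a + 6b = 0;  BH-3−BH-1: 94a − 120b = −173.
Solving gives a = 0.05534229, b = 1.48501813.
Then c = 685 − a·462609 − b·4224861 = −6298912.01.
At (462867, 4224831): z = 25616.1 + 6273950.6 − 6298912.01 = 654.7 m.

655 m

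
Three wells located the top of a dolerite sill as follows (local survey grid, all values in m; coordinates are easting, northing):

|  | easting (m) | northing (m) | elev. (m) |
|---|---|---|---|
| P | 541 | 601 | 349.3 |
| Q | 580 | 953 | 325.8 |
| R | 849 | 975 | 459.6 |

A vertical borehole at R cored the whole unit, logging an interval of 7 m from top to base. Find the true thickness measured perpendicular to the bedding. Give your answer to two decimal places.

6.21 m

Two edge vectors: P→Q = (39, 352, -23.5), P→R = (308, 374, 110.3).
Normal n = (P→Q) × (P→R) = (47614.6, -11539.7, -93830).
So ∂z/∂easting = −n_x/n_z = 0.50746 and ∂z/∂northing = −n_y/n_z = −0.12299.
|∇z| = √(a²+b²) = 0.52215, so dip δ = arctan(0.52215) = 27.57°.
True thickness = vertical thickness × cos δ = 7 × cos 27.57° = 6.21 m.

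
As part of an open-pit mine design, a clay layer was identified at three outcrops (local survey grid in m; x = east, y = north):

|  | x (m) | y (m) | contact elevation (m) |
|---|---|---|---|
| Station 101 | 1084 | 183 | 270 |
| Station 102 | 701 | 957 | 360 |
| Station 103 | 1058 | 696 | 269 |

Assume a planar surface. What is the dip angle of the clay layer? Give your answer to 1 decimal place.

Let the plane be z = a·x + b·y + c.
Station 102−Station 101: −383a + 774b = 90;  Station 103−Station 101: −26a + 513b = −1.
Solving gives a = −0.26619, b = −0.01544.
Gradient magnitude |∇z| = √(a² + b²) = √(0.07086 + 0.00024) = 0.26664.
True dip = arctan(0.26664) = 14.9°, dipping toward E (azimuth ≈ 087°).

14.9°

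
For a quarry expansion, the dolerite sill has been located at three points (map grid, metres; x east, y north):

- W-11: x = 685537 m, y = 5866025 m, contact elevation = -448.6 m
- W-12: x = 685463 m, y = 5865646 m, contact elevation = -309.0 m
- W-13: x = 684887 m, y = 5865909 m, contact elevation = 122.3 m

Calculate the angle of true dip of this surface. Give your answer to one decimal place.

40.9°

Two edge vectors: W-11→W-12 = (-74, -379, 139.6), W-11→W-13 = (-650, -116, 570.9).
Normal n = (W-11→W-12) × (W-11→W-13) = (-200177.5, -48493.4, -237766).
So ∂z/∂x = −n_x/n_z = −0.84191 and ∂z/∂y = −n_y/n_z = −0.20395.
Gradient magnitude |∇z| = √(a² + b²) = √(0.70881 + 0.04160) = 0.86626.
True dip = arctan(0.86626) = 40.9°, dipping toward ENE (azimuth ≈ 076°).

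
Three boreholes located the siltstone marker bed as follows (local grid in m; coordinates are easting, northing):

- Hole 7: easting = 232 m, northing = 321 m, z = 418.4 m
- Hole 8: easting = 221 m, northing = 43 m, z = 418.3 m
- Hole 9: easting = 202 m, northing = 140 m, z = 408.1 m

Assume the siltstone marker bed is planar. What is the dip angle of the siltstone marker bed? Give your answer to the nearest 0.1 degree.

Let the plane be z = a·easting + b·northing + c.
Hole 8−Hole 7: −11a − 278b = −0.1;  Hole 9−Hole 7: −30a − 181b = −10.3.
Solving gives a = 0.44815, b = −0.01737.
Gradient magnitude |∇z| = √(a² + b²) = √(0.20084 + 0.00030) = 0.44849.
True dip = arctan(0.44849) = 24.2°, dipping toward W (azimuth ≈ 272°).

24.2°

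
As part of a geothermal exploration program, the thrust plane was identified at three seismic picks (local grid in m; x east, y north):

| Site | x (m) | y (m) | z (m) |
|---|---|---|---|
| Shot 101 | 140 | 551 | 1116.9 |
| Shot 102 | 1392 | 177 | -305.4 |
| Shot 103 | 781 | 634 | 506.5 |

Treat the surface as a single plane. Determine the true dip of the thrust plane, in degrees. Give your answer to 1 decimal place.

47.6°

Let the plane be z = a·x + b·y + c.
Shot 102−Shot 101: 1252a − 374b = −1422.3;  Shot 103−Shot 101: 641a + 83b = −610.4.
Solving gives a = −1.00783, b = 0.42914.
Gradient magnitude |∇z| = √(a² + b²) = √(1.01572 + 0.18416) = 1.09539.
True dip = arctan(1.09539) = 47.6°, dipping toward ESE (azimuth ≈ 113°).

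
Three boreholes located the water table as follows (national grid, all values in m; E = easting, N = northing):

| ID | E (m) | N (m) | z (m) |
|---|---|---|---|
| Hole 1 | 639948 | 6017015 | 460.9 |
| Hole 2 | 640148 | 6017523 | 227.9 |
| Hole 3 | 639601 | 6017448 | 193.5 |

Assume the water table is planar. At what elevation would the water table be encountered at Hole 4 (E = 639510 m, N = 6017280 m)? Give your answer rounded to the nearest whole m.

Two edge vectors: Hole 1→Hole 2 = (200, 508, -233), Hole 1→Hole 3 = (-347, 433, -267.4).
Normal n = (Hole 1→Hole 2) × (Hole 1→Hole 3) = (-34950.2, 134331, 262876).
So ∂z/∂E = −n_x/n_z = 0.13295318 and ∂z/∂N = −n_y/n_z = −0.51100519.
Intercept c from Hole 1: 460.9 − 85083.12 + 3074725.89 = 2990103.66.
At (639510, 6017280): z = 85024.9 − 3074861.3 + 2990103.66 = 267.3 m.

267 m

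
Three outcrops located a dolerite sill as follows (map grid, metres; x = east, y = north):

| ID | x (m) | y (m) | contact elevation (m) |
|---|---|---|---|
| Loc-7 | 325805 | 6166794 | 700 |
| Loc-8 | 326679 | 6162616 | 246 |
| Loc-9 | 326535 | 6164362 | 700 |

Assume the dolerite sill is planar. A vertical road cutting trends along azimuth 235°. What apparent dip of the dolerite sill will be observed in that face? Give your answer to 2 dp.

49.82°

Two edge vectors: Loc-7→Loc-8 = (874, -4178, -454), Loc-7→Loc-9 = (730, -2432, 0).
Normal n = (Loc-7→Loc-8) × (Loc-7→Loc-9) = (-1104128, -331420, 924372).
So ∂z/∂x = −n_x/n_z = 1.19446 and ∂z/∂y = −n_y/n_z = 0.35854.
Unit vector along 235° is (sin 235°, cos 235°) = (-0.8192, -0.5736).
Slope in that direction = a·(-0.8192) + b·(-0.5736) = −1.18409.
Apparent dip = arctan|1.18409| = 49.82° (true dip is 51.3°, so apparent ≤ true as expected).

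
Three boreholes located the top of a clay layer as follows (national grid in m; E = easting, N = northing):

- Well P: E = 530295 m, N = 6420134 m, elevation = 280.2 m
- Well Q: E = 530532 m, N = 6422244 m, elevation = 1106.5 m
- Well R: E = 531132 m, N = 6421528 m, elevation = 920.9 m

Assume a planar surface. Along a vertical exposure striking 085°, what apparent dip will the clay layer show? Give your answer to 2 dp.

9.73°

Two edge vectors: Well P→Well Q = (237, 2110, 826.3), Well P→Well R = (837, 1394, 640.7).
Normal n = (Well P→Well Q) × (Well P→Well R) = (200014.8, 539767.2, -1435692).
So ∂z/∂E = −n_x/n_z = 0.13932 and ∂z/∂N = −n_y/n_z = 0.37596.
Unit vector along 085° is (sin 85°, cos 85°) = (0.9962, 0.0872).
Slope in that direction = a·(0.9962) + b·(0.0872) = 0.17155.
Apparent dip = arctan|0.17155| = 9.73° (true dip is 21.8°, so apparent ≤ true as expected).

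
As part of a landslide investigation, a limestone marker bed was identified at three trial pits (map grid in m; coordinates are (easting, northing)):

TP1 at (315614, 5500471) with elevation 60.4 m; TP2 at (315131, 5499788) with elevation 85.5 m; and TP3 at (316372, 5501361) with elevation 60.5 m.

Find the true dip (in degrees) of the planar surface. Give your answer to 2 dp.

Two edge vectors: TP1→TP2 = (-483, -683, 25.1), TP1→TP3 = (758, 890, 0.1).
Normal n = (TP1→TP2) × (TP1→TP3) = (-22407.3, 19074.1, 87844).
So ∂z/∂E = −n_x/n_z = 0.25508 and ∂z/∂N = −n_y/n_z = −0.21714.
Gradient magnitude |∇z| = √(a² + b²) = √(0.06507 + 0.04715) = 0.33498.
True dip = arctan(0.33498) = 18.52°, dipping toward NW (azimuth ≈ 310°).

18.52°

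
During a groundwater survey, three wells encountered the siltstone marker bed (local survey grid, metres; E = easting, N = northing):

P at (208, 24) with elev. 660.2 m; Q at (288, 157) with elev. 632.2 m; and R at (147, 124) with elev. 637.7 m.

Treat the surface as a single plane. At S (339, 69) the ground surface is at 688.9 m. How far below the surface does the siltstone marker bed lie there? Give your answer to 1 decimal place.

Let the plane be z = a·E + b·N + c.
Q−P: 80a + 133b = −28;  R−P: −61a + 100b = −22.5.
Solving gives a = 0.01195, b = −0.21771.
Then c = 660.2 − a·208 − b·24 = 662.94.
At (339, 69): z_contact = 4.05 − 15.02 + 662.94 = 651.97 m.
Depth below ground = 688.9 − 651.97 = 36.9 m.

36.9 m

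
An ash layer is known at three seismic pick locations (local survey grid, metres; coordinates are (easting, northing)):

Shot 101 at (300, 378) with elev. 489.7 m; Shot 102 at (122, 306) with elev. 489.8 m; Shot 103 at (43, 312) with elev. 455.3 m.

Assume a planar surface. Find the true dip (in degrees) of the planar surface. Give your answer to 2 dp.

Two edge vectors: Shot 101→Shot 102 = (-178, -72, 0.1), Shot 101→Shot 103 = (-257, -66, -34.4).
Normal n = (Shot 101→Shot 102) × (Shot 101→Shot 103) = (2483.4, -6148.9, -6756).
So ∂z/∂E = −n_x/n_z = 0.36758 and ∂z/∂N = −n_y/n_z = −0.91014.
Gradient magnitude |∇z| = √(a² + b²) = √(0.13512 + 0.82835) = 0.98157.
True dip = arctan(0.98157) = 44.47°, dipping toward NNW (azimuth ≈ 338°).

44.47°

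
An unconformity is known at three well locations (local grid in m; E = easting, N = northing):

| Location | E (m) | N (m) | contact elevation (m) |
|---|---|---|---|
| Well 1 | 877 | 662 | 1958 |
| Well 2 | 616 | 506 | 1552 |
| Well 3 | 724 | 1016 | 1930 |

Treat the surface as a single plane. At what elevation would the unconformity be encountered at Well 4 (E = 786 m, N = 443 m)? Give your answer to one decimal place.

1738.8 m

Two edge vectors: Well 1→Well 2 = (-261, -156, -406), Well 1→Well 3 = (-153, 354, -28).
Normal n = (Well 1→Well 2) × (Well 1→Well 3) = (148092, 54810, -116262).
So ∂z/∂E = −n_x/n_z = 1.273778 and ∂z/∂N = −n_y/n_z = 0.471435.
Intercept c from Well 1: 1958 − 1117.10 − 312.09 = 528.81.
At (786, 443): z = 1001.2 + 208.8 + 528.81 = 1738.8 m.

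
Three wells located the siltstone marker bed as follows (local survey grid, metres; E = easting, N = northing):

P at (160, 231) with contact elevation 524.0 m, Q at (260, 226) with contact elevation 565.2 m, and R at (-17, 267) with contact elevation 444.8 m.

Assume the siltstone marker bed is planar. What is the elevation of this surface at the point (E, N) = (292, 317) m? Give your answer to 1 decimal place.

Let the plane be z = a·E + b·N + c.
Q−P: 100a − 5b = 41.2;  R−P: −177a + 36b = −79.2.
Solving gives a = 0.40044, b = −0.23116.
Then c = 524 − a·160 − b·231 = 513.33.
At (292, 317): z = 116.9 − 73.3 + 513.33 = 557.0 m.

557.0 m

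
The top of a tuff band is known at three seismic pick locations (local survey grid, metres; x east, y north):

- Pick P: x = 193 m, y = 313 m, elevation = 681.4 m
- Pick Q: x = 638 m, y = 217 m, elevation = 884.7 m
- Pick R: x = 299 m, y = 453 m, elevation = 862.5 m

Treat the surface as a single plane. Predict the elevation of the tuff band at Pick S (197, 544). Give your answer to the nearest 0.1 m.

872.1 m

Two edge vectors: Pick P→Pick Q = (445, -96, 203.3), Pick P→Pick R = (106, 140, 181.1).
Normal n = (Pick P→Pick Q) × (Pick P→Pick R) = (-45847.6, -59039.7, 72476).
So ∂z/∂x = −n_x/n_z = 0.63259 and ∂z/∂y = −n_y/n_z = 0.81461.
Intercept c from Pick P: 681.4 − 122.09 − 254.97 = 304.34.
At (197, 544): z = 124.6 + 443.1 + 304.34 = 872.1 m.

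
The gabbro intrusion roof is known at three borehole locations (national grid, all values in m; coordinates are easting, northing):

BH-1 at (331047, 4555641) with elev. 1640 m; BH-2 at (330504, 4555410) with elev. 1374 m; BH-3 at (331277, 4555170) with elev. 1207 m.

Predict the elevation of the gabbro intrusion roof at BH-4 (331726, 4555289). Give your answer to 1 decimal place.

Two edge vectors: BH-1→BH-2 = (-543, -231, -266), BH-1→BH-3 = (230, -471, -433).
Normal n = (BH-1→BH-2) × (BH-1→BH-3) = (-25263, -296299, 308883).
So ∂z/∂easting = −n_x/n_z = 0.081788250 and ∂z/∂northing = −n_y/n_z = 0.959259655.
Intercept c from BH-1: 1640 − 27075.75 − 4370042.61 = −4395478.37.
At (331726, 4555289): z = 27131.3 + 4369705.0 − 4395478.37 = 1357.9 m.

1357.9 m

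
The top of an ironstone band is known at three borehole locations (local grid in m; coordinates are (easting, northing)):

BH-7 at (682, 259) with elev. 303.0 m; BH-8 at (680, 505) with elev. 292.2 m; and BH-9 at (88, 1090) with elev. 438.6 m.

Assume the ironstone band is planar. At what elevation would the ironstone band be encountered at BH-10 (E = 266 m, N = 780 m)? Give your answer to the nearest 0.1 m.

Let the plane be z = a·E + b·N + c.
BH-8−BH-7: −2a + 246b = −10.8;  BH-9−BH-7: −594a + 831b = 135.6.
Solving gives a = −0.293035, b = −0.046285.
Then c = 303 − a·682 − b·259 = 514.84.
At (266, 780): z = −77.9 − 36.1 + 514.84 = 400.8 m.

400.8 m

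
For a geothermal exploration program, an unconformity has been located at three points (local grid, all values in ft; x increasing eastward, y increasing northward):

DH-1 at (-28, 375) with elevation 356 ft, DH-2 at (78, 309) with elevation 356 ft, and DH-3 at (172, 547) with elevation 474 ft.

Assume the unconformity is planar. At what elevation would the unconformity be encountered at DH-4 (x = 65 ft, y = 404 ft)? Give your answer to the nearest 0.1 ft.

390.6 ft

Let the plane be z = a·x + b·y + c.
DH-2−DH-1: 106a − 66b = 0;  DH-3−DH-1: 200a + 172b = 118.
Solving gives a = 0.24777, b = 0.39794.
Then c = 356 − a·-28 − b·375 = 213.71.
At (65, 404): z = 16.1 + 160.8 + 213.71 = 390.6 ft.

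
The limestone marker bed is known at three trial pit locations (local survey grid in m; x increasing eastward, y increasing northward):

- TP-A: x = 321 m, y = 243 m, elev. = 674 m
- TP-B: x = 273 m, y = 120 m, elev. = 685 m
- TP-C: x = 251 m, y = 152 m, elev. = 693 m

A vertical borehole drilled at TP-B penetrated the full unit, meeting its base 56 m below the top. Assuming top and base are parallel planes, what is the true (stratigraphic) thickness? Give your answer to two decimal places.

Two edge vectors: TP-A→TP-B = (-48, -123, 11), TP-A→TP-C = (-70, -91, 19).
Normal n = (TP-A→TP-B) × (TP-A→TP-C) = (-1336, 142, -4242).
So ∂z/∂x = −n_x/n_z = −0.31495 and ∂z/∂y = −n_y/n_z = 0.03347.
|∇z| = √(a²+b²) = 0.31672, so dip δ = arctan(0.31672) = 17.57°.
True thickness = vertical thickness × cos δ = 56 × cos 17.57° = 53.39 m.

53.39 m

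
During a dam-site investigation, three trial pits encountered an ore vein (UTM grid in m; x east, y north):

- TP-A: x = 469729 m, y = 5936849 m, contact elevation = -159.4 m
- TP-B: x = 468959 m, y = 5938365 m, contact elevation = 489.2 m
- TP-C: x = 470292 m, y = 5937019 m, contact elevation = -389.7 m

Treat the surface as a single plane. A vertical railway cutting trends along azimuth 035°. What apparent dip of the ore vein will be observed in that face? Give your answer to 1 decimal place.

Let the plane be z = a·x + b·y + c.
TP-B−TP-A: −770a + 1516b = 648.6;  TP-C−TP-A: 563a + 170b = −230.3.
Solving gives a = −0.46667, b = 0.19081.
Unit vector along 035° is (sin 35°, cos 35°) = (0.5736, 0.8192).
Slope in that direction = a·(0.5736) + b·(0.8192) = −0.11137.
Apparent dip = arctan|0.11137| = 6.4° (true dip is 26.8°, so apparent ≤ true as expected).

6.4°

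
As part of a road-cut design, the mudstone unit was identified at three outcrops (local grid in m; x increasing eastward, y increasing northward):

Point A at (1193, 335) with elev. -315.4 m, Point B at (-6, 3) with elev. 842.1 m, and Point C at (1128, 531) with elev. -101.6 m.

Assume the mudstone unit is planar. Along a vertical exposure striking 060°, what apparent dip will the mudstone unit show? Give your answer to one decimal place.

Two edge vectors: Point A→Point B = (-1199, -332, 1157.5), Point A→Point C = (-65, 196, 213.8).
Normal n = (Point A→Point B) × (Point A→Point C) = (-297851.6, 181108.7, -256584).
So ∂z/∂x = −n_x/n_z = −1.16083 and ∂z/∂y = −n_y/n_z = 0.70585.
Unit vector along 060° is (sin 60°, cos 60°) = (0.8660, 0.5000).
Slope in that direction = a·(0.8660) + b·(0.5000) = −0.65239.
Apparent dip = arctan|0.65239| = 33.1° (true dip is 53.6°, so apparent ≤ true as expected).

33.1°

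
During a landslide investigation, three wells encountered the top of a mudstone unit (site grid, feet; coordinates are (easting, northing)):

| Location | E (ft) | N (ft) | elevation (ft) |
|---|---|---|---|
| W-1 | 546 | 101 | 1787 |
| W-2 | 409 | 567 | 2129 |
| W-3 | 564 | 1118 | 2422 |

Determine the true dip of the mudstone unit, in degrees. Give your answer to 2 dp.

35.83°

Let the plane be z = a·E + b·N + c.
W-2−W-1: −137a + 466b = 342;  W-3−W-1: 18a + 1017b = 635.
Solving gives a = −0.35137, b = 0.63060.
Gradient magnitude |∇z| = √(a² + b²) = √(0.12346 + 0.39766) = 0.72189.
True dip = arctan(0.72189) = 35.83°, dipping toward SSE (azimuth ≈ 151°).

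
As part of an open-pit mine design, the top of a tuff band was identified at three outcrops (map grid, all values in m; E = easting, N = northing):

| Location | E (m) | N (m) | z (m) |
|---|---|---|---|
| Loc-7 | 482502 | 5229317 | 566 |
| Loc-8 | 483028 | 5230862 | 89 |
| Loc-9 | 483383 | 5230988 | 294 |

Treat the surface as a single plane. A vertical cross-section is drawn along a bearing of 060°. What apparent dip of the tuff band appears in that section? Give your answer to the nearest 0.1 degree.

21.3°

Two edge vectors: Loc-7→Loc-8 = (526, 1545, -477), Loc-7→Loc-9 = (881, 1671, -272).
Normal n = (Loc-7→Loc-8) × (Loc-7→Loc-9) = (376827, -277165, -482199).
So ∂z/∂E = −n_x/n_z = 0.78148 and ∂z/∂N = −n_y/n_z = −0.57479.
Unit vector along 060° is (sin 60°, cos 60°) = (0.8660, 0.5000).
Slope in that direction = a·(0.8660) + b·(0.5000) = 0.38938.
Apparent dip = arctan|0.38938| = 21.3° (true dip is 44.1°, so apparent ≤ true as expected).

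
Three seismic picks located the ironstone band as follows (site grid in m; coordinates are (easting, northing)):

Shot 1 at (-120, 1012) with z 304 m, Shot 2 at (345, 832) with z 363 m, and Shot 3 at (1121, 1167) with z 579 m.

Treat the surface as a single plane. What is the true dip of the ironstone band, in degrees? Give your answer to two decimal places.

Let the plane be z = a·E + b·N + c.
Shot 2−Shot 1: 465a − 180b = 59;  Shot 3−Shot 1: 1241a + 155b = 275.
Solving gives a = 0.19849, b = 0.18499.
Gradient magnitude |∇z| = √(a² + b²) = √(0.03940 + 0.03422) = 0.27133.
True dip = arctan(0.27133) = 15.18°, dipping toward SW (azimuth ≈ 227°).

15.18°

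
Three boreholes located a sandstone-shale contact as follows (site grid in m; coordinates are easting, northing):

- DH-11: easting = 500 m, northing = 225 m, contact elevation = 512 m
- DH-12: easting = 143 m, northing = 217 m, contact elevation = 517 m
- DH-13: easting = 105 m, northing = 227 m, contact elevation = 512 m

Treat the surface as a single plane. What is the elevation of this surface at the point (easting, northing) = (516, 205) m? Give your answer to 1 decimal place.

522.2 m

Two edge vectors: DH-11→DH-12 = (-357, -8, 5), DH-11→DH-13 = (-395, 2, 0).
Normal n = (DH-11→DH-12) × (DH-11→DH-13) = (-10, -1975, -3874).
So ∂z/∂easting = −n_x/n_z = −0.00258 and ∂z/∂northing = −n_y/n_z = −0.50981.
Intercept c from DH-11: 512 + 1.29 + 114.71 = 628.00.
At (516, 205): z = −1.3 − 104.5 + 628.00 = 522.2 m.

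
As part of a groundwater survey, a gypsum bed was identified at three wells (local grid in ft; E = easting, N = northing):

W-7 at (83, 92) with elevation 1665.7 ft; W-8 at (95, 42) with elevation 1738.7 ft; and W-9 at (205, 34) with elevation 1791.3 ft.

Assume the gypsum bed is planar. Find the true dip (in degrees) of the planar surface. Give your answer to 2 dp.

Two edge vectors: W-7→W-8 = (12, -50, 73), W-7→W-9 = (122, -58, 125.6).
Normal n = (W-7→W-8) × (W-7→W-9) = (-2046, 7398.8, 5404).
So ∂z/∂E = −n_x/n_z = 0.37861 and ∂z/∂N = −n_y/n_z = −1.36913.
Gradient magnitude |∇z| = √(a² + b²) = √(0.14334 + 1.87453) = 1.42052.
True dip = arctan(1.42052) = 54.86°, dipping toward NNW (azimuth ≈ 345°).

54.86°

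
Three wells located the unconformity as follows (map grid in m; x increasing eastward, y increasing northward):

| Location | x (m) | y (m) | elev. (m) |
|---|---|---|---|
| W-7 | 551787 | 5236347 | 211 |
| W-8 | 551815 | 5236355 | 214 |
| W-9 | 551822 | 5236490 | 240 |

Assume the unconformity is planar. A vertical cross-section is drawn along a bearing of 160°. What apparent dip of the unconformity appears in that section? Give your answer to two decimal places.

9.11°

Two edge vectors: W-7→W-8 = (28, 8, 3), W-7→W-9 = (35, 143, 29).
Normal n = (W-7→W-8) × (W-7→W-9) = (-197, -707, 3724).
So ∂z/∂x = −n_x/n_z = 0.05290 and ∂z/∂y = −n_y/n_z = 0.18985.
Unit vector along 160° is (sin 160°, cos 160°) = (0.3420, -0.9397).
Slope in that direction = a·(0.3420) + b·(-0.9397) = −0.16031.
Apparent dip = arctan|0.16031| = 9.11° (true dip is 11.1°, so apparent ≤ true as expected).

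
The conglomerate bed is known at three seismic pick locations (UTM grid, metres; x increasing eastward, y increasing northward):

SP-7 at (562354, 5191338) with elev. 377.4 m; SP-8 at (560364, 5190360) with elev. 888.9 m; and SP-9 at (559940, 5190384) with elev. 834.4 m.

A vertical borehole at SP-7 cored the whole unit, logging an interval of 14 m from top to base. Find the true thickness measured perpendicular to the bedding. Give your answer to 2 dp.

11.42 m

Two edge vectors: SP-7→SP-8 = (-1990, -978, 511.5), SP-7→SP-9 = (-2414, -954, 457).
Normal n = (SP-7→SP-8) × (SP-7→SP-9) = (41025, -325331, -462432).
So ∂z/∂x = −n_x/n_z = 0.08872 and ∂z/∂y = −n_y/n_z = −0.70352.
|∇z| = √(a²+b²) = 0.70909, so dip δ = arctan(0.70909) = 35.34°.
True thickness = vertical thickness × cos δ = 14 × cos 35.34° = 11.42 m.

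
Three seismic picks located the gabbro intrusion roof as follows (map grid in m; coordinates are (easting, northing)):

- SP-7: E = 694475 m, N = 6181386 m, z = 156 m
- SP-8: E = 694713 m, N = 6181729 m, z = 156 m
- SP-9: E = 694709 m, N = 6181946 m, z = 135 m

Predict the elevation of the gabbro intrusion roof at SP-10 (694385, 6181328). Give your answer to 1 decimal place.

Let the plane be z = a·E + b·N + c.
SP-8−SP-7: 238a + 343b = 0;  SP-9−SP-7: 234a + 560b = −21.
Solving gives a = 0.135859519, b = −0.094269871.
Then c = 156 − a·694475 − b·6181386 = 488523.42.
At (694385, 6181328): z = 94338.8 − 582713.0 + 488523.42 = 149.2 m.

149.2 m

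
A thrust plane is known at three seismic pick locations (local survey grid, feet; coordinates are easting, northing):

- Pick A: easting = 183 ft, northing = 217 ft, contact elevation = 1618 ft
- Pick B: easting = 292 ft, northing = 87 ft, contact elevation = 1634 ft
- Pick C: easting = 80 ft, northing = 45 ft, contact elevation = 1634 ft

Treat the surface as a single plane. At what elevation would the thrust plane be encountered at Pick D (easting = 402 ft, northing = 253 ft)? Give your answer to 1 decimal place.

Let the plane be z = a·easting + b·northing + c.
Pick B−Pick A: 109a − 130b = 16;  Pick C−Pick A: −103a − 172b = 16.
Solving gives a = 0.02091, b = −0.10554.
Then c = 1618 − a·183 − b·217 = 1637.08.
At (402, 253): z = 8.4 − 26.7 + 1637.08 = 1618.8 ft.

1618.8 ft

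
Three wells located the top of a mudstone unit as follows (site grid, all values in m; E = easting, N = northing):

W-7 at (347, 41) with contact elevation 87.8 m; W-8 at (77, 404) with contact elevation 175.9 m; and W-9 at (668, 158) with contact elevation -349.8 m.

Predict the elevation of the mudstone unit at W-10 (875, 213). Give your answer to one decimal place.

Let the plane be z = a·E + b·N + c.
W-8−W-7: −270a + 363b = 88.1;  W-9−W-7: 321a + 117b = −437.6.
Solving gives a = −1.14208, b = −0.60678.
Then c = 87.8 − a·347 − b·41 = 508.98.
At (875, 213): z = −999.3 − 129.2 + 508.98 = -619.6 m.

-619.6 m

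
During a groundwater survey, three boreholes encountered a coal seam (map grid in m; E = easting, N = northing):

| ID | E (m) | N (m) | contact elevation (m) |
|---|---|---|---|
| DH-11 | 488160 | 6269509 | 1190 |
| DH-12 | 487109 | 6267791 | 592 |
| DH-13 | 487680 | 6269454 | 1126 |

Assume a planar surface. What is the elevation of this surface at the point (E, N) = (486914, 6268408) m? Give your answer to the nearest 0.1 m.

749.2 m

Let the plane be z = a·E + b·N + c.
DH-12−DH-11: −1051a − 1718b = −598;  DH-13−DH-11: −480a − 55b = −64.
Solving gives a = 0.100493587, b = 0.286601420.
Then c = 1190 − a·488160 − b·6269509 = −1844717.13.
At (486914, 6268408): z = 48931.7 + 1796534.6 − 1844717.13 = 749.2 m.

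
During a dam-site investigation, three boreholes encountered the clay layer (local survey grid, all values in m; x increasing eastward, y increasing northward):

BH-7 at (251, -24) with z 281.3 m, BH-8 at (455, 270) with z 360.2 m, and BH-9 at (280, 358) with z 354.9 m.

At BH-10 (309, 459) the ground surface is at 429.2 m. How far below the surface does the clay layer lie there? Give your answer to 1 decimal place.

52.2 m

Let the plane be z = a·x + b·y + c.
BH-8−BH-7: 204a + 294b = 78.9;  BH-9−BH-7: 29a + 382b = 73.6.
Solving gives a = 0.12250, b = 0.18337.
Then c = 281.3 − a·251 − b·-24 = 254.95.
At (309, 459): z_contact = 37.85 + 84.17 + 254.95 = 376.97 m.
Depth below ground = 429.2 − 376.97 = 52.2 m.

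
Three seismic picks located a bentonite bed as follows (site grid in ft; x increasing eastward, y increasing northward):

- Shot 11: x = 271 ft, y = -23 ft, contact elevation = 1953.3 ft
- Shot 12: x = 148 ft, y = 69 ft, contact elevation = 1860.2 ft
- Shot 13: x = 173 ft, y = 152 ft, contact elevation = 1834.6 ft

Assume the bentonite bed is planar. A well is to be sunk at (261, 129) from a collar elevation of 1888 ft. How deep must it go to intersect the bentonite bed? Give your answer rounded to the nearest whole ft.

6 ft

Let the plane be z = a·x + b·y + c.
Shot 12−Shot 11: −123a + 92b = −93.1;  Shot 13−Shot 11: −98a + 175b = −118.7.
Solving gives a = 0.42946, b = −0.43779.
Then c = 1953.3 − a·271 − b·-23 = 1826.85.
At (261, 129): z_contact = 112.1 − 56.5 + 1826.85 = 1882.5 ft.
Depth below ground = 1888 − 1882.5 = 6 ft.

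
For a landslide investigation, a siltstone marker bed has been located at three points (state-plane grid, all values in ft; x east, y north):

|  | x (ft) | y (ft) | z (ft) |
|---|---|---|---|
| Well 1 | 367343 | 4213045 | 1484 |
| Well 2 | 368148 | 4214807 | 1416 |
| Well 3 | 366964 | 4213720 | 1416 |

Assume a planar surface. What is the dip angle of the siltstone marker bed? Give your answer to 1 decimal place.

5.2°

Two edge vectors: Well 1→Well 2 = (805, 1762, -68), Well 1→Well 3 = (-379, 675, -68).
Normal n = (Well 1→Well 2) × (Well 1→Well 3) = (-73916, 80512, 1211173).
So ∂z/∂x = −n_x/n_z = 0.06103 and ∂z/∂y = −n_y/n_z = −0.06647.
Gradient magnitude |∇z| = √(a² + b²) = √(0.00372 + 0.00442) = 0.09024.
True dip = arctan(0.09024) = 5.2°, dipping toward NW (azimuth ≈ 317°).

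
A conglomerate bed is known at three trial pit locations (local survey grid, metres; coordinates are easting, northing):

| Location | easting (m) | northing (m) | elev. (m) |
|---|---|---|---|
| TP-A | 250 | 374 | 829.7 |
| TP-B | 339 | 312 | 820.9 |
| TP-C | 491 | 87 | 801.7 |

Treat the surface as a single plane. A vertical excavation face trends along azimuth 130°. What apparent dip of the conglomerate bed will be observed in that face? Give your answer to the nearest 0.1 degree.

Let the plane be z = a·easting + b·northing + c.
TP-B−TP-A: 89a − 62b = −8.8;  TP-C−TP-A: 241a − 287b = −28.
Solving gives a = −0.07448, b = 0.03502.
Unit vector along 130° is (sin 130°, cos 130°) = (0.7660, -0.6428).
Slope in that direction = a·(0.7660) + b·(-0.6428) = −0.07957.
Apparent dip = arctan|0.07957| = 4.5° (true dip is 4.7°, so apparent ≤ true as expected).

4.5°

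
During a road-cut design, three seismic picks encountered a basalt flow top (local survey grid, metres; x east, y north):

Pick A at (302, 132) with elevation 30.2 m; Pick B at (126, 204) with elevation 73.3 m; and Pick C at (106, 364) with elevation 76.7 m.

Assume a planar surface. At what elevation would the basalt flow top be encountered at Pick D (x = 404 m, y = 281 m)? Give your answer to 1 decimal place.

3.3 m

Let the plane be z = a·x + b·y + c.
Pick B−Pick A: −176a + 72b = 43.1;  Pick C−Pick A: −196a + 232b = 46.5.
Solving gives a = −0.24892, b = −0.00987.
Then c = 30.2 − a·302 − b·132 = 106.68.
At (404, 281): z = −100.6 − 2.8 + 106.68 = 3.3 m.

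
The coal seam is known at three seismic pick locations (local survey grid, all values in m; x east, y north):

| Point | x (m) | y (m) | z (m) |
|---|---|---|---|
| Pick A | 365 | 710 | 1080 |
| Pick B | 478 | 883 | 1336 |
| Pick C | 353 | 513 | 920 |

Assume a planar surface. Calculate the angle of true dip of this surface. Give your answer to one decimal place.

53.5°

Let the plane be z = a·x + b·y + c.
Pick B−Pick A: 113a + 173b = 256;  Pick C−Pick A: −12a − 197b = −160.
Solving gives a = 1.12717, b = 0.74352.
Gradient magnitude |∇z| = √(a² + b²) = √(1.27052 + 0.55283) = 1.35031.
True dip = arctan(1.35031) = 53.5°, dipping toward WSW (azimuth ≈ 237°).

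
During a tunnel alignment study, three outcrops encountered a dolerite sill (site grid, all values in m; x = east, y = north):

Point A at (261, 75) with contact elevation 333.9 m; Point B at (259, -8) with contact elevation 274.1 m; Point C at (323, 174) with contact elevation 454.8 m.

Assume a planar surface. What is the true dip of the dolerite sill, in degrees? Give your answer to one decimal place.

47.4°

Let the plane be z = a·x + b·y + c.
Point B−Point A: −2a − 83b = −59.8;  Point C−Point A: 62a + 99b = 120.9.
Solving gives a = 0.83155, b = 0.70044.
Gradient magnitude |∇z| = √(a² + b²) = √(0.69147 + 0.49062) = 1.08724.
True dip = arctan(1.08724) = 47.4°, dipping toward SW (azimuth ≈ 230°).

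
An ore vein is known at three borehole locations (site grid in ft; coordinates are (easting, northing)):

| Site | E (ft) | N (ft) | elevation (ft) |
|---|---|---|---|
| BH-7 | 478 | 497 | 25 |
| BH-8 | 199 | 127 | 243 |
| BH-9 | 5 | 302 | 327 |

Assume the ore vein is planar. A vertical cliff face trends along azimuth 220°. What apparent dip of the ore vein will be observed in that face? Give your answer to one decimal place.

Let the plane be z = a·E + b·N + c.
BH-8−BH-7: −279a − 370b = 218;  BH-9−BH-7: −473a − 195b = 302.
Solving gives a = −0.57402, b = −0.15635.
Unit vector along 220° is (sin 220°, cos 220°) = (-0.6428, -0.7660).
Slope in that direction = a·(-0.6428) + b·(-0.7660) = 0.48874.
Apparent dip = arctan|0.48874| = 26.0° (true dip is 30.7°, so apparent ≤ true as expected).

26.0°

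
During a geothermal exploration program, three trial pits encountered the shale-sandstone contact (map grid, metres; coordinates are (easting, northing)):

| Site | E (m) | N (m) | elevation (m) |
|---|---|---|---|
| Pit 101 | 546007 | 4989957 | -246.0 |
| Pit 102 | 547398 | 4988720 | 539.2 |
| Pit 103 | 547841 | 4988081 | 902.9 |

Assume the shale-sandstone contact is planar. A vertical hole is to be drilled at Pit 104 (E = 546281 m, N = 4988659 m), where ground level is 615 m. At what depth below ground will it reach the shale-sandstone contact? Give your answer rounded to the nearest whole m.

217 m

Let the plane be z = a·E + b·N + c.
Pit 102−Pit 101: 1391a − 1237b = 785.2;  Pit 103−Pit 101: 1834a − 1876b = 1148.9.
Solving gives a = 0.15210410, b = −0.46372126.
Then c = -246 − a·546007 − b·4989957 = 2230653.22.
At (546281, 4988659): z_contact = 83091.6 − 2313347.2 + 2230653.22 = 397.6 m.
Depth below ground = 615 − 397.6 = 217 m.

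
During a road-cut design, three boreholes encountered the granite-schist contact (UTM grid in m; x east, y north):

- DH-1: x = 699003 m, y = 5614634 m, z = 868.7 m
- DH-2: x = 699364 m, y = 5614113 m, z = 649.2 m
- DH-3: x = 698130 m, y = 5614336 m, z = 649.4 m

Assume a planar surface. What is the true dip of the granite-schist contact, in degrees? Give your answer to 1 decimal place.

Two edge vectors: DH-1→DH-2 = (361, -521, -219.5), DH-1→DH-3 = (-873, -298, -219.3).
Normal n = (DH-1→DH-2) × (DH-1→DH-3) = (48844.3, 270790.8, -562411).
So ∂z/∂x = −n_x/n_z = 0.08685 and ∂z/∂y = −n_y/n_z = 0.48148.
Gradient magnitude |∇z| = √(a² + b²) = √(0.00754 + 0.23182) = 0.48925.
True dip = arctan(0.48925) = 26.1°, dipping toward S (azimuth ≈ 190°).

26.1°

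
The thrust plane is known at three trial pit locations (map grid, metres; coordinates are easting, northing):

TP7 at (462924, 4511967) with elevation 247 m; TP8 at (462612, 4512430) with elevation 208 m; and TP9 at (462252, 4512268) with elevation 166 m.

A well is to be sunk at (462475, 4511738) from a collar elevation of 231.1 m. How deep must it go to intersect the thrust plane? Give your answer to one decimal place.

36.4 m

Let the plane be z = a·easting + b·northing + c.
TP8−TP7: −312a + 463b = −39;  TP9−TP7: −672a + 301b = −81.
Solving gives a = 0.118605679, b = −0.004308916.
Then c = 247 − a·462924 − b·4511967 = −35216.73.
At (462475, 4511738): z_contact = 54852.16 − 19440.70 − 35216.73 = 194.73 m.
Depth below ground = 231.1 − 194.73 = 36.4 m.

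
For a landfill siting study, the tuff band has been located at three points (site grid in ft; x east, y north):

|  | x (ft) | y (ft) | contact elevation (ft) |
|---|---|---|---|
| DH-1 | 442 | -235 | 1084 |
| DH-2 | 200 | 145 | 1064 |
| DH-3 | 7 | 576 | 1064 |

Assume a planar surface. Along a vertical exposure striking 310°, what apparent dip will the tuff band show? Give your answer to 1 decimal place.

7.6°

Two edge vectors: DH-1→DH-2 = (-242, 380, -20), DH-1→DH-3 = (-435, 811, -20).
Normal n = (DH-1→DH-2) × (DH-1→DH-3) = (8620, 3860, -30962).
So ∂z/∂x = −n_x/n_z = 0.27841 and ∂z/∂y = −n_y/n_z = 0.12467.
Unit vector along 310° is (sin 310°, cos 310°) = (-0.7660, 0.6428).
Slope in that direction = a·(-0.7660) + b·(0.6428) = −0.13314.
Apparent dip = arctan|0.13314| = 7.6° (true dip is 17.0°, so apparent ≤ true as expected).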